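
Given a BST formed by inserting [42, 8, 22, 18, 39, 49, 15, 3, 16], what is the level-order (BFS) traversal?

Tree insertion order: [42, 8, 22, 18, 39, 49, 15, 3, 16]
Tree (level-order array): [42, 8, 49, 3, 22, None, None, None, None, 18, 39, 15, None, None, None, None, 16]
BFS from the root, enqueuing left then right child of each popped node:
  queue [42] -> pop 42, enqueue [8, 49], visited so far: [42]
  queue [8, 49] -> pop 8, enqueue [3, 22], visited so far: [42, 8]
  queue [49, 3, 22] -> pop 49, enqueue [none], visited so far: [42, 8, 49]
  queue [3, 22] -> pop 3, enqueue [none], visited so far: [42, 8, 49, 3]
  queue [22] -> pop 22, enqueue [18, 39], visited so far: [42, 8, 49, 3, 22]
  queue [18, 39] -> pop 18, enqueue [15], visited so far: [42, 8, 49, 3, 22, 18]
  queue [39, 15] -> pop 39, enqueue [none], visited so far: [42, 8, 49, 3, 22, 18, 39]
  queue [15] -> pop 15, enqueue [16], visited so far: [42, 8, 49, 3, 22, 18, 39, 15]
  queue [16] -> pop 16, enqueue [none], visited so far: [42, 8, 49, 3, 22, 18, 39, 15, 16]
Result: [42, 8, 49, 3, 22, 18, 39, 15, 16]


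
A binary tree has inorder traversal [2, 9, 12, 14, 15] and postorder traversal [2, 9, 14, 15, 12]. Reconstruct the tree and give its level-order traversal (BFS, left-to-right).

Inorder:   [2, 9, 12, 14, 15]
Postorder: [2, 9, 14, 15, 12]
Algorithm: postorder visits root last, so walk postorder right-to-left;
each value is the root of the current inorder slice — split it at that
value, recurse on the right subtree first, then the left.
Recursive splits:
  root=12; inorder splits into left=[2, 9], right=[14, 15]
  root=15; inorder splits into left=[14], right=[]
  root=14; inorder splits into left=[], right=[]
  root=9; inorder splits into left=[2], right=[]
  root=2; inorder splits into left=[], right=[]
Reconstructed level-order: [12, 9, 15, 2, 14]


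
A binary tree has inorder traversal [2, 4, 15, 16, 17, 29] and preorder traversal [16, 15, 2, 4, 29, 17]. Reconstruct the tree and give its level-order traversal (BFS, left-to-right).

Inorder:  [2, 4, 15, 16, 17, 29]
Preorder: [16, 15, 2, 4, 29, 17]
Algorithm: preorder visits root first, so consume preorder in order;
for each root, split the current inorder slice at that value into
left-subtree inorder and right-subtree inorder, then recurse.
Recursive splits:
  root=16; inorder splits into left=[2, 4, 15], right=[17, 29]
  root=15; inorder splits into left=[2, 4], right=[]
  root=2; inorder splits into left=[], right=[4]
  root=4; inorder splits into left=[], right=[]
  root=29; inorder splits into left=[17], right=[]
  root=17; inorder splits into left=[], right=[]
Reconstructed level-order: [16, 15, 29, 2, 17, 4]


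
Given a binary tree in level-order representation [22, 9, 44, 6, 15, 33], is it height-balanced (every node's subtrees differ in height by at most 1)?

Tree (level-order array): [22, 9, 44, 6, 15, 33]
Definition: a tree is height-balanced if, at every node, |h(left) - h(right)| <= 1 (empty subtree has height -1).
Bottom-up per-node check:
  node 6: h_left=-1, h_right=-1, diff=0 [OK], height=0
  node 15: h_left=-1, h_right=-1, diff=0 [OK], height=0
  node 9: h_left=0, h_right=0, diff=0 [OK], height=1
  node 33: h_left=-1, h_right=-1, diff=0 [OK], height=0
  node 44: h_left=0, h_right=-1, diff=1 [OK], height=1
  node 22: h_left=1, h_right=1, diff=0 [OK], height=2
All nodes satisfy the balance condition.
Result: Balanced


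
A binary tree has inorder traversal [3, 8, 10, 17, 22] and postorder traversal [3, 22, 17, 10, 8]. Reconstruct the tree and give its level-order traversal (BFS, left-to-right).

Inorder:   [3, 8, 10, 17, 22]
Postorder: [3, 22, 17, 10, 8]
Algorithm: postorder visits root last, so walk postorder right-to-left;
each value is the root of the current inorder slice — split it at that
value, recurse on the right subtree first, then the left.
Recursive splits:
  root=8; inorder splits into left=[3], right=[10, 17, 22]
  root=10; inorder splits into left=[], right=[17, 22]
  root=17; inorder splits into left=[], right=[22]
  root=22; inorder splits into left=[], right=[]
  root=3; inorder splits into left=[], right=[]
Reconstructed level-order: [8, 3, 10, 17, 22]


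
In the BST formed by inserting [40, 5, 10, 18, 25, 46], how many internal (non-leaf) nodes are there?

Tree built from: [40, 5, 10, 18, 25, 46]
Tree (level-order array): [40, 5, 46, None, 10, None, None, None, 18, None, 25]
Rule: An internal node has at least one child.
Per-node child counts:
  node 40: 2 child(ren)
  node 5: 1 child(ren)
  node 10: 1 child(ren)
  node 18: 1 child(ren)
  node 25: 0 child(ren)
  node 46: 0 child(ren)
Matching nodes: [40, 5, 10, 18]
Count of internal (non-leaf) nodes: 4


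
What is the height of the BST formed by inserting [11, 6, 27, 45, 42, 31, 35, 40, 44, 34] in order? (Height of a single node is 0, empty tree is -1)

Insertion order: [11, 6, 27, 45, 42, 31, 35, 40, 44, 34]
Tree (level-order array): [11, 6, 27, None, None, None, 45, 42, None, 31, 44, None, 35, None, None, 34, 40]
Compute height bottom-up (empty subtree = -1):
  height(6) = 1 + max(-1, -1) = 0
  height(34) = 1 + max(-1, -1) = 0
  height(40) = 1 + max(-1, -1) = 0
  height(35) = 1 + max(0, 0) = 1
  height(31) = 1 + max(-1, 1) = 2
  height(44) = 1 + max(-1, -1) = 0
  height(42) = 1 + max(2, 0) = 3
  height(45) = 1 + max(3, -1) = 4
  height(27) = 1 + max(-1, 4) = 5
  height(11) = 1 + max(0, 5) = 6
Height = 6


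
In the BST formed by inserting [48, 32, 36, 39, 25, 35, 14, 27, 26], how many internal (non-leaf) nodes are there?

Tree built from: [48, 32, 36, 39, 25, 35, 14, 27, 26]
Tree (level-order array): [48, 32, None, 25, 36, 14, 27, 35, 39, None, None, 26]
Rule: An internal node has at least one child.
Per-node child counts:
  node 48: 1 child(ren)
  node 32: 2 child(ren)
  node 25: 2 child(ren)
  node 14: 0 child(ren)
  node 27: 1 child(ren)
  node 26: 0 child(ren)
  node 36: 2 child(ren)
  node 35: 0 child(ren)
  node 39: 0 child(ren)
Matching nodes: [48, 32, 25, 27, 36]
Count of internal (non-leaf) nodes: 5


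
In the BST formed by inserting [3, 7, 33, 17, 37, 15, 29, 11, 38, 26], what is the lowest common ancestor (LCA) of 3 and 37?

Tree insertion order: [3, 7, 33, 17, 37, 15, 29, 11, 38, 26]
Tree (level-order array): [3, None, 7, None, 33, 17, 37, 15, 29, None, 38, 11, None, 26]
In a BST, the LCA of p=3, q=37 is the first node v on the
root-to-leaf path with p <= v <= q (go left if both < v, right if both > v).
Walk from root:
  at 3: 3 <= 3 <= 37, this is the LCA
LCA = 3


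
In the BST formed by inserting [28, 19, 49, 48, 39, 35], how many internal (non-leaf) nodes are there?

Tree built from: [28, 19, 49, 48, 39, 35]
Tree (level-order array): [28, 19, 49, None, None, 48, None, 39, None, 35]
Rule: An internal node has at least one child.
Per-node child counts:
  node 28: 2 child(ren)
  node 19: 0 child(ren)
  node 49: 1 child(ren)
  node 48: 1 child(ren)
  node 39: 1 child(ren)
  node 35: 0 child(ren)
Matching nodes: [28, 49, 48, 39]
Count of internal (non-leaf) nodes: 4


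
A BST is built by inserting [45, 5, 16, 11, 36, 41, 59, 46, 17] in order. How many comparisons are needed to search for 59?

Search path for 59: 45 -> 59
Found: True
Comparisons: 2


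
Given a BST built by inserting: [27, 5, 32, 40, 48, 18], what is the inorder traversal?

Tree insertion order: [27, 5, 32, 40, 48, 18]
Tree (level-order array): [27, 5, 32, None, 18, None, 40, None, None, None, 48]
Inorder traversal: [5, 18, 27, 32, 40, 48]


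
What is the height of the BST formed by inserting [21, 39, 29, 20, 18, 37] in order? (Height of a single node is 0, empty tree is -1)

Insertion order: [21, 39, 29, 20, 18, 37]
Tree (level-order array): [21, 20, 39, 18, None, 29, None, None, None, None, 37]
Compute height bottom-up (empty subtree = -1):
  height(18) = 1 + max(-1, -1) = 0
  height(20) = 1 + max(0, -1) = 1
  height(37) = 1 + max(-1, -1) = 0
  height(29) = 1 + max(-1, 0) = 1
  height(39) = 1 + max(1, -1) = 2
  height(21) = 1 + max(1, 2) = 3
Height = 3


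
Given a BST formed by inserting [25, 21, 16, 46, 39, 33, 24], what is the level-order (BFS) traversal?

Tree insertion order: [25, 21, 16, 46, 39, 33, 24]
Tree (level-order array): [25, 21, 46, 16, 24, 39, None, None, None, None, None, 33]
BFS from the root, enqueuing left then right child of each popped node:
  queue [25] -> pop 25, enqueue [21, 46], visited so far: [25]
  queue [21, 46] -> pop 21, enqueue [16, 24], visited so far: [25, 21]
  queue [46, 16, 24] -> pop 46, enqueue [39], visited so far: [25, 21, 46]
  queue [16, 24, 39] -> pop 16, enqueue [none], visited so far: [25, 21, 46, 16]
  queue [24, 39] -> pop 24, enqueue [none], visited so far: [25, 21, 46, 16, 24]
  queue [39] -> pop 39, enqueue [33], visited so far: [25, 21, 46, 16, 24, 39]
  queue [33] -> pop 33, enqueue [none], visited so far: [25, 21, 46, 16, 24, 39, 33]
Result: [25, 21, 46, 16, 24, 39, 33]


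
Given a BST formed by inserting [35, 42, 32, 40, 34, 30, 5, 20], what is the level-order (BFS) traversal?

Tree insertion order: [35, 42, 32, 40, 34, 30, 5, 20]
Tree (level-order array): [35, 32, 42, 30, 34, 40, None, 5, None, None, None, None, None, None, 20]
BFS from the root, enqueuing left then right child of each popped node:
  queue [35] -> pop 35, enqueue [32, 42], visited so far: [35]
  queue [32, 42] -> pop 32, enqueue [30, 34], visited so far: [35, 32]
  queue [42, 30, 34] -> pop 42, enqueue [40], visited so far: [35, 32, 42]
  queue [30, 34, 40] -> pop 30, enqueue [5], visited so far: [35, 32, 42, 30]
  queue [34, 40, 5] -> pop 34, enqueue [none], visited so far: [35, 32, 42, 30, 34]
  queue [40, 5] -> pop 40, enqueue [none], visited so far: [35, 32, 42, 30, 34, 40]
  queue [5] -> pop 5, enqueue [20], visited so far: [35, 32, 42, 30, 34, 40, 5]
  queue [20] -> pop 20, enqueue [none], visited so far: [35, 32, 42, 30, 34, 40, 5, 20]
Result: [35, 32, 42, 30, 34, 40, 5, 20]


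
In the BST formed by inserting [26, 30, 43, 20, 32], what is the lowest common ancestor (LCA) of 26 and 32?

Tree insertion order: [26, 30, 43, 20, 32]
Tree (level-order array): [26, 20, 30, None, None, None, 43, 32]
In a BST, the LCA of p=26, q=32 is the first node v on the
root-to-leaf path with p <= v <= q (go left if both < v, right if both > v).
Walk from root:
  at 26: 26 <= 26 <= 32, this is the LCA
LCA = 26


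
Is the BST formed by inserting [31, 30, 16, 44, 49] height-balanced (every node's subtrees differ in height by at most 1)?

Tree (level-order array): [31, 30, 44, 16, None, None, 49]
Definition: a tree is height-balanced if, at every node, |h(left) - h(right)| <= 1 (empty subtree has height -1).
Bottom-up per-node check:
  node 16: h_left=-1, h_right=-1, diff=0 [OK], height=0
  node 30: h_left=0, h_right=-1, diff=1 [OK], height=1
  node 49: h_left=-1, h_right=-1, diff=0 [OK], height=0
  node 44: h_left=-1, h_right=0, diff=1 [OK], height=1
  node 31: h_left=1, h_right=1, diff=0 [OK], height=2
All nodes satisfy the balance condition.
Result: Balanced


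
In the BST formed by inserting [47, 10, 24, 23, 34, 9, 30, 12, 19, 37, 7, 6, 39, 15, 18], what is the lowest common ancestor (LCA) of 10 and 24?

Tree insertion order: [47, 10, 24, 23, 34, 9, 30, 12, 19, 37, 7, 6, 39, 15, 18]
Tree (level-order array): [47, 10, None, 9, 24, 7, None, 23, 34, 6, None, 12, None, 30, 37, None, None, None, 19, None, None, None, 39, 15, None, None, None, None, 18]
In a BST, the LCA of p=10, q=24 is the first node v on the
root-to-leaf path with p <= v <= q (go left if both < v, right if both > v).
Walk from root:
  at 47: both 10 and 24 < 47, go left
  at 10: 10 <= 10 <= 24, this is the LCA
LCA = 10


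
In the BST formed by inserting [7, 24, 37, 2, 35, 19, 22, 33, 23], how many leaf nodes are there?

Tree built from: [7, 24, 37, 2, 35, 19, 22, 33, 23]
Tree (level-order array): [7, 2, 24, None, None, 19, 37, None, 22, 35, None, None, 23, 33]
Rule: A leaf has 0 children.
Per-node child counts:
  node 7: 2 child(ren)
  node 2: 0 child(ren)
  node 24: 2 child(ren)
  node 19: 1 child(ren)
  node 22: 1 child(ren)
  node 23: 0 child(ren)
  node 37: 1 child(ren)
  node 35: 1 child(ren)
  node 33: 0 child(ren)
Matching nodes: [2, 23, 33]
Count of leaf nodes: 3


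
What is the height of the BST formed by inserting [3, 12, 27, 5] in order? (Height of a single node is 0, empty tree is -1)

Insertion order: [3, 12, 27, 5]
Tree (level-order array): [3, None, 12, 5, 27]
Compute height bottom-up (empty subtree = -1):
  height(5) = 1 + max(-1, -1) = 0
  height(27) = 1 + max(-1, -1) = 0
  height(12) = 1 + max(0, 0) = 1
  height(3) = 1 + max(-1, 1) = 2
Height = 2


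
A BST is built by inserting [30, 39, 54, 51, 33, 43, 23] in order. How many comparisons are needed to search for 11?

Search path for 11: 30 -> 23
Found: False
Comparisons: 2


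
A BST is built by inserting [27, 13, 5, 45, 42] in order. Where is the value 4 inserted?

Starting tree (level order): [27, 13, 45, 5, None, 42]
Insertion path: 27 -> 13 -> 5
Result: insert 4 as left child of 5
Final tree (level order): [27, 13, 45, 5, None, 42, None, 4]


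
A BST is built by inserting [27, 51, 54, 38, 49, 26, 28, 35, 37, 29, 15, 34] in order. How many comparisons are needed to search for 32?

Search path for 32: 27 -> 51 -> 38 -> 28 -> 35 -> 29 -> 34
Found: False
Comparisons: 7


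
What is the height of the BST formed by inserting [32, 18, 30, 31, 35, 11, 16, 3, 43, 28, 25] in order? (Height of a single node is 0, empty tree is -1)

Insertion order: [32, 18, 30, 31, 35, 11, 16, 3, 43, 28, 25]
Tree (level-order array): [32, 18, 35, 11, 30, None, 43, 3, 16, 28, 31, None, None, None, None, None, None, 25]
Compute height bottom-up (empty subtree = -1):
  height(3) = 1 + max(-1, -1) = 0
  height(16) = 1 + max(-1, -1) = 0
  height(11) = 1 + max(0, 0) = 1
  height(25) = 1 + max(-1, -1) = 0
  height(28) = 1 + max(0, -1) = 1
  height(31) = 1 + max(-1, -1) = 0
  height(30) = 1 + max(1, 0) = 2
  height(18) = 1 + max(1, 2) = 3
  height(43) = 1 + max(-1, -1) = 0
  height(35) = 1 + max(-1, 0) = 1
  height(32) = 1 + max(3, 1) = 4
Height = 4


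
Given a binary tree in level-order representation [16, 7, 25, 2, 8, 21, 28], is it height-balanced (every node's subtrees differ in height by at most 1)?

Tree (level-order array): [16, 7, 25, 2, 8, 21, 28]
Definition: a tree is height-balanced if, at every node, |h(left) - h(right)| <= 1 (empty subtree has height -1).
Bottom-up per-node check:
  node 2: h_left=-1, h_right=-1, diff=0 [OK], height=0
  node 8: h_left=-1, h_right=-1, diff=0 [OK], height=0
  node 7: h_left=0, h_right=0, diff=0 [OK], height=1
  node 21: h_left=-1, h_right=-1, diff=0 [OK], height=0
  node 28: h_left=-1, h_right=-1, diff=0 [OK], height=0
  node 25: h_left=0, h_right=0, diff=0 [OK], height=1
  node 16: h_left=1, h_right=1, diff=0 [OK], height=2
All nodes satisfy the balance condition.
Result: Balanced


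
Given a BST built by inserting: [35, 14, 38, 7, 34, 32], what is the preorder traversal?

Tree insertion order: [35, 14, 38, 7, 34, 32]
Tree (level-order array): [35, 14, 38, 7, 34, None, None, None, None, 32]
Preorder traversal: [35, 14, 7, 34, 32, 38]


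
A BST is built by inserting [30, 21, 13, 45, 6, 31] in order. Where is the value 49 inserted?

Starting tree (level order): [30, 21, 45, 13, None, 31, None, 6]
Insertion path: 30 -> 45
Result: insert 49 as right child of 45
Final tree (level order): [30, 21, 45, 13, None, 31, 49, 6]


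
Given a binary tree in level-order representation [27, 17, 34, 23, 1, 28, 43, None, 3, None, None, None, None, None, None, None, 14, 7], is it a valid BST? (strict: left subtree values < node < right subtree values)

Level-order array: [27, 17, 34, 23, 1, 28, 43, None, 3, None, None, None, None, None, None, None, 14, 7]
Validate using subtree bounds (lo, hi): at each node, require lo < value < hi,
then recurse left with hi=value and right with lo=value.
Preorder trace (stopping at first violation):
  at node 27 with bounds (-inf, +inf): OK
  at node 17 with bounds (-inf, 27): OK
  at node 23 with bounds (-inf, 17): VIOLATION
Node 23 violates its bound: not (-inf < 23 < 17).
Result: Not a valid BST


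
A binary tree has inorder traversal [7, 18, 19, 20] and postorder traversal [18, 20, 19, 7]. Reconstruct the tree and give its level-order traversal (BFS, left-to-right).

Inorder:   [7, 18, 19, 20]
Postorder: [18, 20, 19, 7]
Algorithm: postorder visits root last, so walk postorder right-to-left;
each value is the root of the current inorder slice — split it at that
value, recurse on the right subtree first, then the left.
Recursive splits:
  root=7; inorder splits into left=[], right=[18, 19, 20]
  root=19; inorder splits into left=[18], right=[20]
  root=20; inorder splits into left=[], right=[]
  root=18; inorder splits into left=[], right=[]
Reconstructed level-order: [7, 19, 18, 20]


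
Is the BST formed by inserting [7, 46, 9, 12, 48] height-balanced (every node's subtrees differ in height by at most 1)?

Tree (level-order array): [7, None, 46, 9, 48, None, 12]
Definition: a tree is height-balanced if, at every node, |h(left) - h(right)| <= 1 (empty subtree has height -1).
Bottom-up per-node check:
  node 12: h_left=-1, h_right=-1, diff=0 [OK], height=0
  node 9: h_left=-1, h_right=0, diff=1 [OK], height=1
  node 48: h_left=-1, h_right=-1, diff=0 [OK], height=0
  node 46: h_left=1, h_right=0, diff=1 [OK], height=2
  node 7: h_left=-1, h_right=2, diff=3 [FAIL (|-1-2|=3 > 1)], height=3
Node 7 violates the condition: |-1 - 2| = 3 > 1.
Result: Not balanced


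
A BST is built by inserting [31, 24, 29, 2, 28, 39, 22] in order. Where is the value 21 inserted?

Starting tree (level order): [31, 24, 39, 2, 29, None, None, None, 22, 28]
Insertion path: 31 -> 24 -> 2 -> 22
Result: insert 21 as left child of 22
Final tree (level order): [31, 24, 39, 2, 29, None, None, None, 22, 28, None, 21]


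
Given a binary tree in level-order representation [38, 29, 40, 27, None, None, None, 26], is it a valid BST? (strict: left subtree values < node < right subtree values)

Level-order array: [38, 29, 40, 27, None, None, None, 26]
Validate using subtree bounds (lo, hi): at each node, require lo < value < hi,
then recurse left with hi=value and right with lo=value.
Preorder trace (stopping at first violation):
  at node 38 with bounds (-inf, +inf): OK
  at node 29 with bounds (-inf, 38): OK
  at node 27 with bounds (-inf, 29): OK
  at node 26 with bounds (-inf, 27): OK
  at node 40 with bounds (38, +inf): OK
No violation found at any node.
Result: Valid BST


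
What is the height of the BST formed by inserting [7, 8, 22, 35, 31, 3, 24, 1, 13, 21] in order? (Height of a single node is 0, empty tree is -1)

Insertion order: [7, 8, 22, 35, 31, 3, 24, 1, 13, 21]
Tree (level-order array): [7, 3, 8, 1, None, None, 22, None, None, 13, 35, None, 21, 31, None, None, None, 24]
Compute height bottom-up (empty subtree = -1):
  height(1) = 1 + max(-1, -1) = 0
  height(3) = 1 + max(0, -1) = 1
  height(21) = 1 + max(-1, -1) = 0
  height(13) = 1 + max(-1, 0) = 1
  height(24) = 1 + max(-1, -1) = 0
  height(31) = 1 + max(0, -1) = 1
  height(35) = 1 + max(1, -1) = 2
  height(22) = 1 + max(1, 2) = 3
  height(8) = 1 + max(-1, 3) = 4
  height(7) = 1 + max(1, 4) = 5
Height = 5


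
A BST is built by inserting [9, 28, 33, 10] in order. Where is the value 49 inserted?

Starting tree (level order): [9, None, 28, 10, 33]
Insertion path: 9 -> 28 -> 33
Result: insert 49 as right child of 33
Final tree (level order): [9, None, 28, 10, 33, None, None, None, 49]


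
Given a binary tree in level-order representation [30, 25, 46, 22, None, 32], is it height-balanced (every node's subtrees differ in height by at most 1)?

Tree (level-order array): [30, 25, 46, 22, None, 32]
Definition: a tree is height-balanced if, at every node, |h(left) - h(right)| <= 1 (empty subtree has height -1).
Bottom-up per-node check:
  node 22: h_left=-1, h_right=-1, diff=0 [OK], height=0
  node 25: h_left=0, h_right=-1, diff=1 [OK], height=1
  node 32: h_left=-1, h_right=-1, diff=0 [OK], height=0
  node 46: h_left=0, h_right=-1, diff=1 [OK], height=1
  node 30: h_left=1, h_right=1, diff=0 [OK], height=2
All nodes satisfy the balance condition.
Result: Balanced


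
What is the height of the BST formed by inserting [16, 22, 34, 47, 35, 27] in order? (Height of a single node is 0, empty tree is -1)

Insertion order: [16, 22, 34, 47, 35, 27]
Tree (level-order array): [16, None, 22, None, 34, 27, 47, None, None, 35]
Compute height bottom-up (empty subtree = -1):
  height(27) = 1 + max(-1, -1) = 0
  height(35) = 1 + max(-1, -1) = 0
  height(47) = 1 + max(0, -1) = 1
  height(34) = 1 + max(0, 1) = 2
  height(22) = 1 + max(-1, 2) = 3
  height(16) = 1 + max(-1, 3) = 4
Height = 4


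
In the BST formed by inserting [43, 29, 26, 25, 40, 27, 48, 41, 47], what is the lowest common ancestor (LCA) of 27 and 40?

Tree insertion order: [43, 29, 26, 25, 40, 27, 48, 41, 47]
Tree (level-order array): [43, 29, 48, 26, 40, 47, None, 25, 27, None, 41]
In a BST, the LCA of p=27, q=40 is the first node v on the
root-to-leaf path with p <= v <= q (go left if both < v, right if both > v).
Walk from root:
  at 43: both 27 and 40 < 43, go left
  at 29: 27 <= 29 <= 40, this is the LCA
LCA = 29


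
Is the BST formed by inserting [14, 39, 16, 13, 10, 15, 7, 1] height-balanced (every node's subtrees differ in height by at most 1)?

Tree (level-order array): [14, 13, 39, 10, None, 16, None, 7, None, 15, None, 1]
Definition: a tree is height-balanced if, at every node, |h(left) - h(right)| <= 1 (empty subtree has height -1).
Bottom-up per-node check:
  node 1: h_left=-1, h_right=-1, diff=0 [OK], height=0
  node 7: h_left=0, h_right=-1, diff=1 [OK], height=1
  node 10: h_left=1, h_right=-1, diff=2 [FAIL (|1--1|=2 > 1)], height=2
  node 13: h_left=2, h_right=-1, diff=3 [FAIL (|2--1|=3 > 1)], height=3
  node 15: h_left=-1, h_right=-1, diff=0 [OK], height=0
  node 16: h_left=0, h_right=-1, diff=1 [OK], height=1
  node 39: h_left=1, h_right=-1, diff=2 [FAIL (|1--1|=2 > 1)], height=2
  node 14: h_left=3, h_right=2, diff=1 [OK], height=4
Node 10 violates the condition: |1 - -1| = 2 > 1.
Result: Not balanced


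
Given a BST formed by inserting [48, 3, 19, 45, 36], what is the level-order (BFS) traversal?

Tree insertion order: [48, 3, 19, 45, 36]
Tree (level-order array): [48, 3, None, None, 19, None, 45, 36]
BFS from the root, enqueuing left then right child of each popped node:
  queue [48] -> pop 48, enqueue [3], visited so far: [48]
  queue [3] -> pop 3, enqueue [19], visited so far: [48, 3]
  queue [19] -> pop 19, enqueue [45], visited so far: [48, 3, 19]
  queue [45] -> pop 45, enqueue [36], visited so far: [48, 3, 19, 45]
  queue [36] -> pop 36, enqueue [none], visited so far: [48, 3, 19, 45, 36]
Result: [48, 3, 19, 45, 36]


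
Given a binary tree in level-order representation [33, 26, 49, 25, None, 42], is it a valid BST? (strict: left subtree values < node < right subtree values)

Level-order array: [33, 26, 49, 25, None, 42]
Validate using subtree bounds (lo, hi): at each node, require lo < value < hi,
then recurse left with hi=value and right with lo=value.
Preorder trace (stopping at first violation):
  at node 33 with bounds (-inf, +inf): OK
  at node 26 with bounds (-inf, 33): OK
  at node 25 with bounds (-inf, 26): OK
  at node 49 with bounds (33, +inf): OK
  at node 42 with bounds (33, 49): OK
No violation found at any node.
Result: Valid BST


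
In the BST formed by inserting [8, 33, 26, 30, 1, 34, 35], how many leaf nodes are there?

Tree built from: [8, 33, 26, 30, 1, 34, 35]
Tree (level-order array): [8, 1, 33, None, None, 26, 34, None, 30, None, 35]
Rule: A leaf has 0 children.
Per-node child counts:
  node 8: 2 child(ren)
  node 1: 0 child(ren)
  node 33: 2 child(ren)
  node 26: 1 child(ren)
  node 30: 0 child(ren)
  node 34: 1 child(ren)
  node 35: 0 child(ren)
Matching nodes: [1, 30, 35]
Count of leaf nodes: 3


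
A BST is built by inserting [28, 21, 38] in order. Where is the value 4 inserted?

Starting tree (level order): [28, 21, 38]
Insertion path: 28 -> 21
Result: insert 4 as left child of 21
Final tree (level order): [28, 21, 38, 4]


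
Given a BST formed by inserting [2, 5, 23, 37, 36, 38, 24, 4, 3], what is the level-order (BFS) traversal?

Tree insertion order: [2, 5, 23, 37, 36, 38, 24, 4, 3]
Tree (level-order array): [2, None, 5, 4, 23, 3, None, None, 37, None, None, 36, 38, 24]
BFS from the root, enqueuing left then right child of each popped node:
  queue [2] -> pop 2, enqueue [5], visited so far: [2]
  queue [5] -> pop 5, enqueue [4, 23], visited so far: [2, 5]
  queue [4, 23] -> pop 4, enqueue [3], visited so far: [2, 5, 4]
  queue [23, 3] -> pop 23, enqueue [37], visited so far: [2, 5, 4, 23]
  queue [3, 37] -> pop 3, enqueue [none], visited so far: [2, 5, 4, 23, 3]
  queue [37] -> pop 37, enqueue [36, 38], visited so far: [2, 5, 4, 23, 3, 37]
  queue [36, 38] -> pop 36, enqueue [24], visited so far: [2, 5, 4, 23, 3, 37, 36]
  queue [38, 24] -> pop 38, enqueue [none], visited so far: [2, 5, 4, 23, 3, 37, 36, 38]
  queue [24] -> pop 24, enqueue [none], visited so far: [2, 5, 4, 23, 3, 37, 36, 38, 24]
Result: [2, 5, 4, 23, 3, 37, 36, 38, 24]


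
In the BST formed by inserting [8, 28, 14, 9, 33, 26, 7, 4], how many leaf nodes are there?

Tree built from: [8, 28, 14, 9, 33, 26, 7, 4]
Tree (level-order array): [8, 7, 28, 4, None, 14, 33, None, None, 9, 26]
Rule: A leaf has 0 children.
Per-node child counts:
  node 8: 2 child(ren)
  node 7: 1 child(ren)
  node 4: 0 child(ren)
  node 28: 2 child(ren)
  node 14: 2 child(ren)
  node 9: 0 child(ren)
  node 26: 0 child(ren)
  node 33: 0 child(ren)
Matching nodes: [4, 9, 26, 33]
Count of leaf nodes: 4


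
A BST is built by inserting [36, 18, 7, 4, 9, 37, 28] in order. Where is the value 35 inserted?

Starting tree (level order): [36, 18, 37, 7, 28, None, None, 4, 9]
Insertion path: 36 -> 18 -> 28
Result: insert 35 as right child of 28
Final tree (level order): [36, 18, 37, 7, 28, None, None, 4, 9, None, 35]


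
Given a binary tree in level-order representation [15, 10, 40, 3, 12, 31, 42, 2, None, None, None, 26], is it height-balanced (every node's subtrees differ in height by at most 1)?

Tree (level-order array): [15, 10, 40, 3, 12, 31, 42, 2, None, None, None, 26]
Definition: a tree is height-balanced if, at every node, |h(left) - h(right)| <= 1 (empty subtree has height -1).
Bottom-up per-node check:
  node 2: h_left=-1, h_right=-1, diff=0 [OK], height=0
  node 3: h_left=0, h_right=-1, diff=1 [OK], height=1
  node 12: h_left=-1, h_right=-1, diff=0 [OK], height=0
  node 10: h_left=1, h_right=0, diff=1 [OK], height=2
  node 26: h_left=-1, h_right=-1, diff=0 [OK], height=0
  node 31: h_left=0, h_right=-1, diff=1 [OK], height=1
  node 42: h_left=-1, h_right=-1, diff=0 [OK], height=0
  node 40: h_left=1, h_right=0, diff=1 [OK], height=2
  node 15: h_left=2, h_right=2, diff=0 [OK], height=3
All nodes satisfy the balance condition.
Result: Balanced


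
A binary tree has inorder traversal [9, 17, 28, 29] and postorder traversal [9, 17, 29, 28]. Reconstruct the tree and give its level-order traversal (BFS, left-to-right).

Inorder:   [9, 17, 28, 29]
Postorder: [9, 17, 29, 28]
Algorithm: postorder visits root last, so walk postorder right-to-left;
each value is the root of the current inorder slice — split it at that
value, recurse on the right subtree first, then the left.
Recursive splits:
  root=28; inorder splits into left=[9, 17], right=[29]
  root=29; inorder splits into left=[], right=[]
  root=17; inorder splits into left=[9], right=[]
  root=9; inorder splits into left=[], right=[]
Reconstructed level-order: [28, 17, 29, 9]


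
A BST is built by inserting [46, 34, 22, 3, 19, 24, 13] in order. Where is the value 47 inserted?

Starting tree (level order): [46, 34, None, 22, None, 3, 24, None, 19, None, None, 13]
Insertion path: 46
Result: insert 47 as right child of 46
Final tree (level order): [46, 34, 47, 22, None, None, None, 3, 24, None, 19, None, None, 13]


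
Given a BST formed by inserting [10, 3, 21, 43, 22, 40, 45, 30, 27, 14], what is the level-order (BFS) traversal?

Tree insertion order: [10, 3, 21, 43, 22, 40, 45, 30, 27, 14]
Tree (level-order array): [10, 3, 21, None, None, 14, 43, None, None, 22, 45, None, 40, None, None, 30, None, 27]
BFS from the root, enqueuing left then right child of each popped node:
  queue [10] -> pop 10, enqueue [3, 21], visited so far: [10]
  queue [3, 21] -> pop 3, enqueue [none], visited so far: [10, 3]
  queue [21] -> pop 21, enqueue [14, 43], visited so far: [10, 3, 21]
  queue [14, 43] -> pop 14, enqueue [none], visited so far: [10, 3, 21, 14]
  queue [43] -> pop 43, enqueue [22, 45], visited so far: [10, 3, 21, 14, 43]
  queue [22, 45] -> pop 22, enqueue [40], visited so far: [10, 3, 21, 14, 43, 22]
  queue [45, 40] -> pop 45, enqueue [none], visited so far: [10, 3, 21, 14, 43, 22, 45]
  queue [40] -> pop 40, enqueue [30], visited so far: [10, 3, 21, 14, 43, 22, 45, 40]
  queue [30] -> pop 30, enqueue [27], visited so far: [10, 3, 21, 14, 43, 22, 45, 40, 30]
  queue [27] -> pop 27, enqueue [none], visited so far: [10, 3, 21, 14, 43, 22, 45, 40, 30, 27]
Result: [10, 3, 21, 14, 43, 22, 45, 40, 30, 27]


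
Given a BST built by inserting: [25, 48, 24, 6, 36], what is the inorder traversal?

Tree insertion order: [25, 48, 24, 6, 36]
Tree (level-order array): [25, 24, 48, 6, None, 36]
Inorder traversal: [6, 24, 25, 36, 48]


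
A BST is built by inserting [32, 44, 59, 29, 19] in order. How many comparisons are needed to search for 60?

Search path for 60: 32 -> 44 -> 59
Found: False
Comparisons: 3


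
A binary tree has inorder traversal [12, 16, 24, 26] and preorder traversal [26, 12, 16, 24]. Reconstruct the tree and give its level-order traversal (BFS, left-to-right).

Inorder:  [12, 16, 24, 26]
Preorder: [26, 12, 16, 24]
Algorithm: preorder visits root first, so consume preorder in order;
for each root, split the current inorder slice at that value into
left-subtree inorder and right-subtree inorder, then recurse.
Recursive splits:
  root=26; inorder splits into left=[12, 16, 24], right=[]
  root=12; inorder splits into left=[], right=[16, 24]
  root=16; inorder splits into left=[], right=[24]
  root=24; inorder splits into left=[], right=[]
Reconstructed level-order: [26, 12, 16, 24]


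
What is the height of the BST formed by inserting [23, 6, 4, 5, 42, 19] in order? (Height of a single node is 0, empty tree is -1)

Insertion order: [23, 6, 4, 5, 42, 19]
Tree (level-order array): [23, 6, 42, 4, 19, None, None, None, 5]
Compute height bottom-up (empty subtree = -1):
  height(5) = 1 + max(-1, -1) = 0
  height(4) = 1 + max(-1, 0) = 1
  height(19) = 1 + max(-1, -1) = 0
  height(6) = 1 + max(1, 0) = 2
  height(42) = 1 + max(-1, -1) = 0
  height(23) = 1 + max(2, 0) = 3
Height = 3


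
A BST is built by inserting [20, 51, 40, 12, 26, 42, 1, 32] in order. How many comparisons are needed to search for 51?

Search path for 51: 20 -> 51
Found: True
Comparisons: 2


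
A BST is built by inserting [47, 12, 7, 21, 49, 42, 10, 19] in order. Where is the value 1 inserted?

Starting tree (level order): [47, 12, 49, 7, 21, None, None, None, 10, 19, 42]
Insertion path: 47 -> 12 -> 7
Result: insert 1 as left child of 7
Final tree (level order): [47, 12, 49, 7, 21, None, None, 1, 10, 19, 42]


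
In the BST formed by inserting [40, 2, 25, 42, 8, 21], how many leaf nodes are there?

Tree built from: [40, 2, 25, 42, 8, 21]
Tree (level-order array): [40, 2, 42, None, 25, None, None, 8, None, None, 21]
Rule: A leaf has 0 children.
Per-node child counts:
  node 40: 2 child(ren)
  node 2: 1 child(ren)
  node 25: 1 child(ren)
  node 8: 1 child(ren)
  node 21: 0 child(ren)
  node 42: 0 child(ren)
Matching nodes: [21, 42]
Count of leaf nodes: 2


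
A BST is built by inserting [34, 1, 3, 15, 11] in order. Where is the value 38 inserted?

Starting tree (level order): [34, 1, None, None, 3, None, 15, 11]
Insertion path: 34
Result: insert 38 as right child of 34
Final tree (level order): [34, 1, 38, None, 3, None, None, None, 15, 11]


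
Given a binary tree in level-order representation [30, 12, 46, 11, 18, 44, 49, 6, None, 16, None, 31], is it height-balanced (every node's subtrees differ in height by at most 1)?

Tree (level-order array): [30, 12, 46, 11, 18, 44, 49, 6, None, 16, None, 31]
Definition: a tree is height-balanced if, at every node, |h(left) - h(right)| <= 1 (empty subtree has height -1).
Bottom-up per-node check:
  node 6: h_left=-1, h_right=-1, diff=0 [OK], height=0
  node 11: h_left=0, h_right=-1, diff=1 [OK], height=1
  node 16: h_left=-1, h_right=-1, diff=0 [OK], height=0
  node 18: h_left=0, h_right=-1, diff=1 [OK], height=1
  node 12: h_left=1, h_right=1, diff=0 [OK], height=2
  node 31: h_left=-1, h_right=-1, diff=0 [OK], height=0
  node 44: h_left=0, h_right=-1, diff=1 [OK], height=1
  node 49: h_left=-1, h_right=-1, diff=0 [OK], height=0
  node 46: h_left=1, h_right=0, diff=1 [OK], height=2
  node 30: h_left=2, h_right=2, diff=0 [OK], height=3
All nodes satisfy the balance condition.
Result: Balanced


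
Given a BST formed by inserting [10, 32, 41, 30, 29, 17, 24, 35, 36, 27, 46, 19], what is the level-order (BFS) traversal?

Tree insertion order: [10, 32, 41, 30, 29, 17, 24, 35, 36, 27, 46, 19]
Tree (level-order array): [10, None, 32, 30, 41, 29, None, 35, 46, 17, None, None, 36, None, None, None, 24, None, None, 19, 27]
BFS from the root, enqueuing left then right child of each popped node:
  queue [10] -> pop 10, enqueue [32], visited so far: [10]
  queue [32] -> pop 32, enqueue [30, 41], visited so far: [10, 32]
  queue [30, 41] -> pop 30, enqueue [29], visited so far: [10, 32, 30]
  queue [41, 29] -> pop 41, enqueue [35, 46], visited so far: [10, 32, 30, 41]
  queue [29, 35, 46] -> pop 29, enqueue [17], visited so far: [10, 32, 30, 41, 29]
  queue [35, 46, 17] -> pop 35, enqueue [36], visited so far: [10, 32, 30, 41, 29, 35]
  queue [46, 17, 36] -> pop 46, enqueue [none], visited so far: [10, 32, 30, 41, 29, 35, 46]
  queue [17, 36] -> pop 17, enqueue [24], visited so far: [10, 32, 30, 41, 29, 35, 46, 17]
  queue [36, 24] -> pop 36, enqueue [none], visited so far: [10, 32, 30, 41, 29, 35, 46, 17, 36]
  queue [24] -> pop 24, enqueue [19, 27], visited so far: [10, 32, 30, 41, 29, 35, 46, 17, 36, 24]
  queue [19, 27] -> pop 19, enqueue [none], visited so far: [10, 32, 30, 41, 29, 35, 46, 17, 36, 24, 19]
  queue [27] -> pop 27, enqueue [none], visited so far: [10, 32, 30, 41, 29, 35, 46, 17, 36, 24, 19, 27]
Result: [10, 32, 30, 41, 29, 35, 46, 17, 36, 24, 19, 27]


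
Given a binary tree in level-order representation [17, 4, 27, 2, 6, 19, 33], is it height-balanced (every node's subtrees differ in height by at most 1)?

Tree (level-order array): [17, 4, 27, 2, 6, 19, 33]
Definition: a tree is height-balanced if, at every node, |h(left) - h(right)| <= 1 (empty subtree has height -1).
Bottom-up per-node check:
  node 2: h_left=-1, h_right=-1, diff=0 [OK], height=0
  node 6: h_left=-1, h_right=-1, diff=0 [OK], height=0
  node 4: h_left=0, h_right=0, diff=0 [OK], height=1
  node 19: h_left=-1, h_right=-1, diff=0 [OK], height=0
  node 33: h_left=-1, h_right=-1, diff=0 [OK], height=0
  node 27: h_left=0, h_right=0, diff=0 [OK], height=1
  node 17: h_left=1, h_right=1, diff=0 [OK], height=2
All nodes satisfy the balance condition.
Result: Balanced


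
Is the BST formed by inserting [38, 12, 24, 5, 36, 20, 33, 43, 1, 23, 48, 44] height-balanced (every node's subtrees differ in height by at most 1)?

Tree (level-order array): [38, 12, 43, 5, 24, None, 48, 1, None, 20, 36, 44, None, None, None, None, 23, 33]
Definition: a tree is height-balanced if, at every node, |h(left) - h(right)| <= 1 (empty subtree has height -1).
Bottom-up per-node check:
  node 1: h_left=-1, h_right=-1, diff=0 [OK], height=0
  node 5: h_left=0, h_right=-1, diff=1 [OK], height=1
  node 23: h_left=-1, h_right=-1, diff=0 [OK], height=0
  node 20: h_left=-1, h_right=0, diff=1 [OK], height=1
  node 33: h_left=-1, h_right=-1, diff=0 [OK], height=0
  node 36: h_left=0, h_right=-1, diff=1 [OK], height=1
  node 24: h_left=1, h_right=1, diff=0 [OK], height=2
  node 12: h_left=1, h_right=2, diff=1 [OK], height=3
  node 44: h_left=-1, h_right=-1, diff=0 [OK], height=0
  node 48: h_left=0, h_right=-1, diff=1 [OK], height=1
  node 43: h_left=-1, h_right=1, diff=2 [FAIL (|-1-1|=2 > 1)], height=2
  node 38: h_left=3, h_right=2, diff=1 [OK], height=4
Node 43 violates the condition: |-1 - 1| = 2 > 1.
Result: Not balanced


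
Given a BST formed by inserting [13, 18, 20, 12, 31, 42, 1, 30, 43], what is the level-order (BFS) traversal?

Tree insertion order: [13, 18, 20, 12, 31, 42, 1, 30, 43]
Tree (level-order array): [13, 12, 18, 1, None, None, 20, None, None, None, 31, 30, 42, None, None, None, 43]
BFS from the root, enqueuing left then right child of each popped node:
  queue [13] -> pop 13, enqueue [12, 18], visited so far: [13]
  queue [12, 18] -> pop 12, enqueue [1], visited so far: [13, 12]
  queue [18, 1] -> pop 18, enqueue [20], visited so far: [13, 12, 18]
  queue [1, 20] -> pop 1, enqueue [none], visited so far: [13, 12, 18, 1]
  queue [20] -> pop 20, enqueue [31], visited so far: [13, 12, 18, 1, 20]
  queue [31] -> pop 31, enqueue [30, 42], visited so far: [13, 12, 18, 1, 20, 31]
  queue [30, 42] -> pop 30, enqueue [none], visited so far: [13, 12, 18, 1, 20, 31, 30]
  queue [42] -> pop 42, enqueue [43], visited so far: [13, 12, 18, 1, 20, 31, 30, 42]
  queue [43] -> pop 43, enqueue [none], visited so far: [13, 12, 18, 1, 20, 31, 30, 42, 43]
Result: [13, 12, 18, 1, 20, 31, 30, 42, 43]


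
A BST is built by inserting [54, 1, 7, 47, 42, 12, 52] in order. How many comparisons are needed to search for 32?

Search path for 32: 54 -> 1 -> 7 -> 47 -> 42 -> 12
Found: False
Comparisons: 6


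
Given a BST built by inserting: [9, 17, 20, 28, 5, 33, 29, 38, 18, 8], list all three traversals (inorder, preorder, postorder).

Tree insertion order: [9, 17, 20, 28, 5, 33, 29, 38, 18, 8]
Tree (level-order array): [9, 5, 17, None, 8, None, 20, None, None, 18, 28, None, None, None, 33, 29, 38]
Inorder (L, root, R): [5, 8, 9, 17, 18, 20, 28, 29, 33, 38]
Preorder (root, L, R): [9, 5, 8, 17, 20, 18, 28, 33, 29, 38]
Postorder (L, R, root): [8, 5, 18, 29, 38, 33, 28, 20, 17, 9]


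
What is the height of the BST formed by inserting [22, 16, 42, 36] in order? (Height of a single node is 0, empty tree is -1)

Insertion order: [22, 16, 42, 36]
Tree (level-order array): [22, 16, 42, None, None, 36]
Compute height bottom-up (empty subtree = -1):
  height(16) = 1 + max(-1, -1) = 0
  height(36) = 1 + max(-1, -1) = 0
  height(42) = 1 + max(0, -1) = 1
  height(22) = 1 + max(0, 1) = 2
Height = 2


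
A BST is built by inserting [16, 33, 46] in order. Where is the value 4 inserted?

Starting tree (level order): [16, None, 33, None, 46]
Insertion path: 16
Result: insert 4 as left child of 16
Final tree (level order): [16, 4, 33, None, None, None, 46]


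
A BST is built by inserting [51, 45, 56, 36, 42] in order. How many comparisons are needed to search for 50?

Search path for 50: 51 -> 45
Found: False
Comparisons: 2


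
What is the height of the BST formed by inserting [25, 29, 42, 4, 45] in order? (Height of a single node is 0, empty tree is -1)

Insertion order: [25, 29, 42, 4, 45]
Tree (level-order array): [25, 4, 29, None, None, None, 42, None, 45]
Compute height bottom-up (empty subtree = -1):
  height(4) = 1 + max(-1, -1) = 0
  height(45) = 1 + max(-1, -1) = 0
  height(42) = 1 + max(-1, 0) = 1
  height(29) = 1 + max(-1, 1) = 2
  height(25) = 1 + max(0, 2) = 3
Height = 3


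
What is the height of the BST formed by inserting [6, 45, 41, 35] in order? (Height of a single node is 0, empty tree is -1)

Insertion order: [6, 45, 41, 35]
Tree (level-order array): [6, None, 45, 41, None, 35]
Compute height bottom-up (empty subtree = -1):
  height(35) = 1 + max(-1, -1) = 0
  height(41) = 1 + max(0, -1) = 1
  height(45) = 1 + max(1, -1) = 2
  height(6) = 1 + max(-1, 2) = 3
Height = 3


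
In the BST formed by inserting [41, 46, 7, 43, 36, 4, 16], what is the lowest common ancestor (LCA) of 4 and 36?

Tree insertion order: [41, 46, 7, 43, 36, 4, 16]
Tree (level-order array): [41, 7, 46, 4, 36, 43, None, None, None, 16]
In a BST, the LCA of p=4, q=36 is the first node v on the
root-to-leaf path with p <= v <= q (go left if both < v, right if both > v).
Walk from root:
  at 41: both 4 and 36 < 41, go left
  at 7: 4 <= 7 <= 36, this is the LCA
LCA = 7
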